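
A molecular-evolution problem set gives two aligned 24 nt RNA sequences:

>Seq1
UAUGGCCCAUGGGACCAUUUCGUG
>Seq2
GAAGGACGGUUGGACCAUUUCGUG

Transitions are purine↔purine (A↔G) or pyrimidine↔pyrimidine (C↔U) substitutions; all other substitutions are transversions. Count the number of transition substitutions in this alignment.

1

Differing sites — 1:U/G (Tv); 3:U/A (Tv); 6:C/A (Tv); 8:C/G (Tv); 9:A/G (Ti); 11:G/U (Tv).
Of the 6 differences, 1 transition and 5 transversions, so the answer is 1.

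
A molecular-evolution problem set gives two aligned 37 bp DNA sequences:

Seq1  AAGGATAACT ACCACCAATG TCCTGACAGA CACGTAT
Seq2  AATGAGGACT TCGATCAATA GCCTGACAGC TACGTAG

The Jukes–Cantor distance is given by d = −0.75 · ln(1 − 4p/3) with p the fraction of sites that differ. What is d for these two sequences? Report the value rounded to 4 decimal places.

0.3786

Differing sites — 3:G/T; 6:T/G; 7:A/G; 11:A/T; 13:C/G; 15:C/T; 20:G/A; 21:T/G; 30:A/C; 31:C/T; 37:T/G.
p = 11/37 = 0.297297.
d = −0.75 · ln(1 − (4/3)·0.297297) = −0.75 · ln(0.603604) = −0.75 · (-0.504837) = 0.3786.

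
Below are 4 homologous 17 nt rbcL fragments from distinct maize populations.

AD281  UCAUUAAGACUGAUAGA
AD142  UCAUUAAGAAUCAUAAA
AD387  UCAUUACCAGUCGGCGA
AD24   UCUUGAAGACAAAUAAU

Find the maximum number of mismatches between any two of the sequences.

Pairwise Hamming distances:
  AD281 vs AD142: 3
  AD281 vs AD387: 7
  AD281 vs AD24: 6
  AD142 vs AD387: 7
  AD142 vs AD24: 6
  AD387 vs AD24: 12
The largest is 12, between AD387 and AD24.

12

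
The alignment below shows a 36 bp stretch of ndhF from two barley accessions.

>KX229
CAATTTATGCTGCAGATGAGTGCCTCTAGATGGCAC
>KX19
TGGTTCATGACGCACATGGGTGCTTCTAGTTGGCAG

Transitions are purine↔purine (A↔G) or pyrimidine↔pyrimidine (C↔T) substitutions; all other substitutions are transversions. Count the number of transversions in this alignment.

Mismatches occur at site 1 (C/T, transition), site 2 (A/G, transition), site 3 (A/G, transition), site 6 (T/C, transition), site 10 (C/A, transversion), site 11 (T/C, transition), site 15 (G/C, transversion), site 19 (A/G, transition), site 24 (C/T, transition), site 30 (A/T, transversion), site 36 (C/G, transversion).
Of the 11 differences, 7 transitions and 4 transversions, so the answer is 4.

4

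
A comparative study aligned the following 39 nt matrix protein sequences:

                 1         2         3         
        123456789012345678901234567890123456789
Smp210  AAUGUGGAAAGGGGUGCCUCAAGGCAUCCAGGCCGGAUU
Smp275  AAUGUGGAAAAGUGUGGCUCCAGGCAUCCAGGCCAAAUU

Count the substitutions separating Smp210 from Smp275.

Differing sites — 11:G/A; 13:G/U; 17:C/G; 21:A/C; 35:G/A; 36:G/A.
That gives 6 mismatches out of 39 aligned sites, so the Hamming distance is 6.

6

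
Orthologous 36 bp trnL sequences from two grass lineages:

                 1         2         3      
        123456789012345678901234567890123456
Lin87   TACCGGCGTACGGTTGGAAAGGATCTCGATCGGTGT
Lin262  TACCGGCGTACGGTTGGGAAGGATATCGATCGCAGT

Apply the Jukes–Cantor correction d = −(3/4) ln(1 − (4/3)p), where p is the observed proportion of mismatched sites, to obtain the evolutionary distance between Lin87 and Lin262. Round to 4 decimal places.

0.1203

Differing sites — 18:A/G; 25:C/A; 33:G/C; 34:T/A.
p = 4/36 = 0.111111.
d = −0.75 · ln(1 − (4/3)·0.111111) = −0.75 · ln(0.851852) = −0.75 · (-0.160342) = 0.1203.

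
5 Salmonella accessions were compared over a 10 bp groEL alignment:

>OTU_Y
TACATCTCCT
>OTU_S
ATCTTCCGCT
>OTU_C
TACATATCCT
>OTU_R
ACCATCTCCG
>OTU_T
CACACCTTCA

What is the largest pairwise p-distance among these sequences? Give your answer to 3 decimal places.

Pairwise Hamming distances:
  OTU_Y vs OTU_S: 5
  OTU_Y vs OTU_C: 1
  OTU_Y vs OTU_R: 3
  OTU_Y vs OTU_T: 4
  OTU_S vs OTU_C: 6
  OTU_S vs OTU_R: 5
  OTU_S vs OTU_T: 7
  OTU_C vs OTU_R: 4
  OTU_C vs OTU_T: 5
  OTU_R vs OTU_T: 5
The largest is 7 mismatches, between OTU_S and OTU_T; p = 7/10 = 0.700.

0.700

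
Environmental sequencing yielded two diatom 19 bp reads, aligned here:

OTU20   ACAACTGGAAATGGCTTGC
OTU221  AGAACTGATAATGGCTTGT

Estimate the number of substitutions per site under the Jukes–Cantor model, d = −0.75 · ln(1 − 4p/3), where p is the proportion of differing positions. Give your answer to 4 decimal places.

0.2471

Mismatches occur at site 2 (C→G), site 8 (G→A), site 9 (A→T), site 19 (C→T).
p = 4/19 = 0.210526.
d = −0.75 · ln(1 − (4/3)·0.210526) = −0.75 · ln(0.719299) = −0.75 · (-0.329478) = 0.2471.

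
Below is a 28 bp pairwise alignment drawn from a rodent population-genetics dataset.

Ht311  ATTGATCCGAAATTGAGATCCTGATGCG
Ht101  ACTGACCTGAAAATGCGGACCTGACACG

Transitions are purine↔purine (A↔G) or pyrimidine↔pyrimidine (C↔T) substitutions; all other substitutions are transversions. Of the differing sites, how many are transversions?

3

Differing sites — 2:T/C (Ti); 6:T/C (Ti); 8:C/T (Ti); 13:T/A (Tv); 16:A/C (Tv); 18:A/G (Ti); 19:T/A (Tv); 25:T/C (Ti); 26:G/A (Ti).
Of the 9 differences, 6 transitions and 3 transversions, so the answer is 3.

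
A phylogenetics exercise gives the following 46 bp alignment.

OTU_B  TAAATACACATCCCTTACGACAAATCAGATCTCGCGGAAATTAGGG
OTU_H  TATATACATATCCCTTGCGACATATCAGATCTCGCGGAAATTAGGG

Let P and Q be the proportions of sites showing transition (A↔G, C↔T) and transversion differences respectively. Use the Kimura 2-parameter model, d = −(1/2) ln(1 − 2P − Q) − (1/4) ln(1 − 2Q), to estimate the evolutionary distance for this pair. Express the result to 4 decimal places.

The sequences differ at positions 3 (A/T, transversion), 9 (C/T, transition), 17 (A/G, transition), 23 (A/T, transversion).
Of the 4 differences, 2 transitions and 2 transversions over 46 sites: P = 2/46 = 0.043478, Q = 2/46 = 0.043478.
d = −0.5·ln(0.869566) − 0.25·ln(0.913044) = −0.5·(-0.139761) − 0.25·(-0.090971) = 0.0926.

0.0926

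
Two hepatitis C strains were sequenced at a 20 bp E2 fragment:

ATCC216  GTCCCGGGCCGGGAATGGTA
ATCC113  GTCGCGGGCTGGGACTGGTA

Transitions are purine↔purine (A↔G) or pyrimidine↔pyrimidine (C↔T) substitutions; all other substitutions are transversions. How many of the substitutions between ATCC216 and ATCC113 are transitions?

Mismatches occur at site 4 (C→G, transversion), site 10 (C→T, transition), site 15 (A→C, transversion).
Of the 3 differences, 1 transition and 2 transversions, so the answer is 1.

1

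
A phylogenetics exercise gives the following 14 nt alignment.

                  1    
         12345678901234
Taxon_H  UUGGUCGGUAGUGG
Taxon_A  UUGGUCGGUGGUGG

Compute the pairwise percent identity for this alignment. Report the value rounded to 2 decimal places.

92.86%

The sequences differ at position 10 (A/G).
13 of the 14 sites match, so the percent identity is 13/14 × 100 = 92.86%.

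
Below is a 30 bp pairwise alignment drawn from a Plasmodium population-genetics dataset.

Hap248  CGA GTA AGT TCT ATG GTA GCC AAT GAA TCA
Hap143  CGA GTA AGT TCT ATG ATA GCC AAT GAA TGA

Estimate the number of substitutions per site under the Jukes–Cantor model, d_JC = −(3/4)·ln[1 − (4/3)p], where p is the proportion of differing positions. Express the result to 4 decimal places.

0.0698

Differing sites — 16:G/A; 29:C/G.
p = 2/30 = 0.066667.
d = −0.75 · ln(1 − (4/3)·0.066667) = −0.75 · ln(0.911111) = −0.75 · (-0.093091) = 0.0698.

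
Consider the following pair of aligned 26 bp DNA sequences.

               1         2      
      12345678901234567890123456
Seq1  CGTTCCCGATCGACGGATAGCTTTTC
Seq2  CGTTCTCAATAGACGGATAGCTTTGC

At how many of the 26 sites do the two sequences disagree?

4

The sequences differ at positions 6 (C/T), 8 (G/A), 11 (C/A), 25 (T/G).
That gives 4 mismatches out of 26 aligned sites, so the Hamming distance is 4.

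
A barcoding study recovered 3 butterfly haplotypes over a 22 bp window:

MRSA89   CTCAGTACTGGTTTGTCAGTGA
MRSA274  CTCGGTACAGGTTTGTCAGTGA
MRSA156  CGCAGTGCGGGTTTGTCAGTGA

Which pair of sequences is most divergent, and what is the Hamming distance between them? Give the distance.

Pairwise Hamming distances:
  MRSA89 vs MRSA274: 2
  MRSA89 vs MRSA156: 3
  MRSA274 vs MRSA156: 4
The largest is 4, between MRSA274 and MRSA156.

4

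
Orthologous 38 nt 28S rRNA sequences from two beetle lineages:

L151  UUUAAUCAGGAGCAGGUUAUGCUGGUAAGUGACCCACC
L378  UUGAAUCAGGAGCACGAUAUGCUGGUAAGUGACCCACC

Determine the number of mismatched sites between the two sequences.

Mismatches occur at site 3 (U↔G), site 15 (G↔C), site 17 (U↔A).
That gives 3 mismatches out of 38 aligned sites, so the Hamming distance is 3.

3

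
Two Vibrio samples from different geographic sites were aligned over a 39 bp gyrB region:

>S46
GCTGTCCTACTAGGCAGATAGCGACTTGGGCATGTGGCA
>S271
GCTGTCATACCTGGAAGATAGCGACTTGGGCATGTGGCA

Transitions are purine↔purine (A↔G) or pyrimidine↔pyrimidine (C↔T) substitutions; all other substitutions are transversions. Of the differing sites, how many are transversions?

The sequences differ at positions 7 (C/A, transversion), 11 (T/C, transition), 12 (A/T, transversion), 15 (C/A, transversion).
Of the 4 differences, 1 transition and 3 transversions, so the answer is 3.

3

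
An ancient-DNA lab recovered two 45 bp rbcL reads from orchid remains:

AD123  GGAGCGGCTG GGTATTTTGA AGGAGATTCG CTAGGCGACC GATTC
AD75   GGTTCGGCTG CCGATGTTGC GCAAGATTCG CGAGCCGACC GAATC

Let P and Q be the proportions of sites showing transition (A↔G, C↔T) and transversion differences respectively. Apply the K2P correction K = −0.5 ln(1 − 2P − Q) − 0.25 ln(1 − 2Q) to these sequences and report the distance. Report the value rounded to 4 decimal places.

0.3705

Differing sites — 3:A/T (Tv); 4:G/T (Tv); 11:G/C (Tv); 12:G/C (Tv); 13:T/G (Tv); 16:T/G (Tv); 20:A/C (Tv); 21:A/G (Ti); 22:G/C (Tv); 23:G/A (Ti); 32:T/G (Tv); 35:G/C (Tv); 43:T/A (Tv).
Of the 13 differences, 2 transitions and 11 transversions over 45 sites: P = 2/45 = 0.044444, Q = 11/45 = 0.244444.
d = −0.5·ln(0.666668) − 0.25·ln(0.511112) = −0.5·(-0.405463) − 0.25·(-0.671167) = 0.3705.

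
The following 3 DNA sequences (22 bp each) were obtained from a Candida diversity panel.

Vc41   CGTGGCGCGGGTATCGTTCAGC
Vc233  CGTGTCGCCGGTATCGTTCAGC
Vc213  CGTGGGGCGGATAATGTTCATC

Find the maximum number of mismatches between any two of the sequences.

7

Pairwise Hamming distances:
  Vc41 vs Vc233: 2
  Vc41 vs Vc213: 5
  Vc233 vs Vc213: 7
The largest is 7, between Vc233 and Vc213.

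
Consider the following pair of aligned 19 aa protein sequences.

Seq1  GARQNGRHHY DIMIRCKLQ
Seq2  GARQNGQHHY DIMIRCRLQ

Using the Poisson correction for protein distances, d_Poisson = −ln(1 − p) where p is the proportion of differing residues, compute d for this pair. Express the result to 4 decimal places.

0.1112

The sequences differ at positions 7 (R/Q), 17 (K/R).
p = 2/19 = 0.105263.
d = −ln(1 − 0.105263) = −ln(0.894737) = 0.1112.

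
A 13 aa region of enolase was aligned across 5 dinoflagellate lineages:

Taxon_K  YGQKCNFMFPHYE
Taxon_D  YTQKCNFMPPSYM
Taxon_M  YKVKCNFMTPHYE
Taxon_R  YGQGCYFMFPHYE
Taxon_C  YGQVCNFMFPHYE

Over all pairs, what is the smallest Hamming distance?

Pairwise Hamming distances:
  Taxon_K vs Taxon_D: 4
  Taxon_K vs Taxon_M: 3
  Taxon_K vs Taxon_R: 2
  Taxon_K vs Taxon_C: 1
  Taxon_D vs Taxon_M: 5
  Taxon_D vs Taxon_R: 6
  Taxon_D vs Taxon_C: 5
  Taxon_M vs Taxon_R: 5
  Taxon_M vs Taxon_C: 4
  Taxon_R vs Taxon_C: 2
The smallest is 1, between Taxon_K and Taxon_C.

1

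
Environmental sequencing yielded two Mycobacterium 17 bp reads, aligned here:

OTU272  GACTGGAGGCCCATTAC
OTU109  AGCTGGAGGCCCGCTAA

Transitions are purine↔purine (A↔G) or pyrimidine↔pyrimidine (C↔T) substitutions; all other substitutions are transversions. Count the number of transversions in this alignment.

1

The sequences differ at positions 1 (G/A, transition), 2 (A/G, transition), 13 (A/G, transition), 14 (T/C, transition), 17 (C/A, transversion).
Of the 5 differences, 4 transitions and 1 transversion, so the answer is 1.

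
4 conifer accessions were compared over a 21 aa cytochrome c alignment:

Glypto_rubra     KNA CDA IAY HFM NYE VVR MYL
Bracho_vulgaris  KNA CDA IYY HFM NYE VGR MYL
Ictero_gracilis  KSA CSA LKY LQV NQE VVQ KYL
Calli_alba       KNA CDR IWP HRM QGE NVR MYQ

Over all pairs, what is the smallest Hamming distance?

Pairwise Hamming distances:
  Glypto_rubra vs Bracho_vulgaris: 2
  Glypto_rubra vs Ictero_gracilis: 10
  Glypto_rubra vs Calli_alba: 8
  Bracho_vulgaris vs Ictero_gracilis: 11
  Bracho_vulgaris vs Calli_alba: 9
  Ictero_gracilis vs Calli_alba: 15
The smallest is 2, between Glypto_rubra and Bracho_vulgaris.

2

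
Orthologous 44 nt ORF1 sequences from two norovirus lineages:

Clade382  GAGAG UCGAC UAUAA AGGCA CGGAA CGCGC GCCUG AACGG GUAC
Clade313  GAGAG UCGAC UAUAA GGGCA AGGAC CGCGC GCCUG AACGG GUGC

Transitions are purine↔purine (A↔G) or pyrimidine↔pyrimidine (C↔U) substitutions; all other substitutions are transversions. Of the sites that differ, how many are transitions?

Differing sites — 16:A/G (Ti); 21:C/A (Tv); 25:A/C (Tv); 43:A/G (Ti).
Of the 4 differences, 2 transitions and 2 transversions, so the answer is 2.

2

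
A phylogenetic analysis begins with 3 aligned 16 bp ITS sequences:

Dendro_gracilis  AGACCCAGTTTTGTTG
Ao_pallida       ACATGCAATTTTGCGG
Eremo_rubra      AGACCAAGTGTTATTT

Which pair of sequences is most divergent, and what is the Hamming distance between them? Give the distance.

Pairwise Hamming distances:
  Dendro_gracilis vs Ao_pallida: 6
  Dendro_gracilis vs Eremo_rubra: 4
  Ao_pallida vs Eremo_rubra: 10
The largest is 10, between Ao_pallida and Eremo_rubra.

10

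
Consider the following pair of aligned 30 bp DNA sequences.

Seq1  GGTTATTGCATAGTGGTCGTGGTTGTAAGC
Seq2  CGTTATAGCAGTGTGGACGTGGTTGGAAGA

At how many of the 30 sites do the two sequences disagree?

Mismatches occur at site 1 (G→C), site 7 (T→A), site 11 (T→G), site 12 (A→T), site 17 (T→A), site 26 (T→G), site 30 (C→A).
That gives 7 mismatches out of 30 aligned sites, so the Hamming distance is 7.

7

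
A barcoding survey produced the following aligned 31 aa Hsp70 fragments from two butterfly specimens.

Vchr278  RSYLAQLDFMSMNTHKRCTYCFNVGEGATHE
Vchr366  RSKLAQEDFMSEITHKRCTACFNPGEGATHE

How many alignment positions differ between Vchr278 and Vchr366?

Differing sites — 3:Y/K; 7:L/E; 12:M/E; 13:N/I; 20:Y/A; 24:V/P.
That gives 6 mismatches out of 31 aligned sites, so the Hamming distance is 6.

6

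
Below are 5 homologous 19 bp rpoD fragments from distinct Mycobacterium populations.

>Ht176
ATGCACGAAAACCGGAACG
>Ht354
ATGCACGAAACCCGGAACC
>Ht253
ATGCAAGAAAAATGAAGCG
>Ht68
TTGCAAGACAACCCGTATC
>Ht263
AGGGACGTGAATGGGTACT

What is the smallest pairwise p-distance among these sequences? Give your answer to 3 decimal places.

0.105

Pairwise Hamming distances:
  Ht176 vs Ht354: 2
  Ht176 vs Ht253: 5
  Ht176 vs Ht68: 7
  Ht176 vs Ht263: 8
  Ht354 vs Ht253: 7
  Ht354 vs Ht68: 7
  Ht354 vs Ht263: 9
  Ht253 vs Ht68: 10
  Ht253 vs Ht263: 11
  Ht68 vs Ht263: 11
The smallest is 2 mismatches, between Ht176 and Ht354; p = 2/19 = 0.105.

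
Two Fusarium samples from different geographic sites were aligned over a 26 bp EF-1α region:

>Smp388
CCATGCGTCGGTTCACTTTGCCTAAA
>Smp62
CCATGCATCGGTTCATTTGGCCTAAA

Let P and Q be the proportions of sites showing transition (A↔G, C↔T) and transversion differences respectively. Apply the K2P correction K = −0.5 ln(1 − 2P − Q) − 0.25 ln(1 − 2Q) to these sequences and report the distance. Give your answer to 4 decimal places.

Mismatches occur at site 7 (G→A, transition), site 16 (C→T, transition), site 19 (T→G, transversion).
Of the 3 differences, 2 transitions and 1 transversion over 26 sites: P = 2/26 = 0.076923, Q = 1/26 = 0.038462.
d = −0.5·ln(0.807692) − 0.25·ln(0.923076) = −0.5·(-0.213574) − 0.25·(-0.080044) = 0.1268.

0.1268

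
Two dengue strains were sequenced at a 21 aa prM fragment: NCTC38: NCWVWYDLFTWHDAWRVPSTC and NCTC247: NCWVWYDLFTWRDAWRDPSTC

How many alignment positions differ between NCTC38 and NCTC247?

2

Differing sites — 12:H/R; 17:V/D.
That gives 2 mismatches out of 21 aligned sites, so the Hamming distance is 2.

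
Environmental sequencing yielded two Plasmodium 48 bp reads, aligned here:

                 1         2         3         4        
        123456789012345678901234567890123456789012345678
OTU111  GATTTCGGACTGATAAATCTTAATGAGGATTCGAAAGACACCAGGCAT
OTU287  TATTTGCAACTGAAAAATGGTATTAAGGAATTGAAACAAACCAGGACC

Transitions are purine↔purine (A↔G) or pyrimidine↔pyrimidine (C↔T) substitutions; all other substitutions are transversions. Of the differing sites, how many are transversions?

Differing sites — 1:G/T (Tv); 6:C/G (Tv); 7:G/C (Tv); 8:G/A (Ti); 14:T/A (Tv); 19:C/G (Tv); 20:T/G (Tv); 23:A/T (Tv); 25:G/A (Ti); 30:T/A (Tv); 32:C/T (Ti); 37:G/C (Tv); 39:C/A (Tv); 46:C/A (Tv); 47:A/C (Tv); 48:T/C (Ti).
Of the 16 differences, 4 transitions and 12 transversions, so the answer is 12.

12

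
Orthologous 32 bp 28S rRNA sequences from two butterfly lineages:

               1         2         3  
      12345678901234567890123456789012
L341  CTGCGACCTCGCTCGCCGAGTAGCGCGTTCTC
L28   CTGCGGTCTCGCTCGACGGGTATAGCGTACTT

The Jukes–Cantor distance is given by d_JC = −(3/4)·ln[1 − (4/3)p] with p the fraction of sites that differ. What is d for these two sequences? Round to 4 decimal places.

0.3041

Differing sites — 6:A/G; 7:C/T; 16:C/A; 19:A/G; 23:G/T; 24:C/A; 29:T/A; 32:C/T.
p = 8/32 = 0.250000.
d = −0.75 · ln(1 − (4/3)·0.250000) = −0.75 · ln(0.666667) = −0.75 · (-0.405465) = 0.3041.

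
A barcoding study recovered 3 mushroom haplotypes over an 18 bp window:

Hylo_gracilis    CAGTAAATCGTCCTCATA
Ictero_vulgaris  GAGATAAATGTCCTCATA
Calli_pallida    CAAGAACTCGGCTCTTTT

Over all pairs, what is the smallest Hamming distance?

5

Pairwise Hamming distances:
  Hylo_gracilis vs Ictero_vulgaris: 5
  Hylo_gracilis vs Calli_pallida: 9
  Ictero_vulgaris vs Calli_pallida: 13
The smallest is 5, between Hylo_gracilis and Ictero_vulgaris.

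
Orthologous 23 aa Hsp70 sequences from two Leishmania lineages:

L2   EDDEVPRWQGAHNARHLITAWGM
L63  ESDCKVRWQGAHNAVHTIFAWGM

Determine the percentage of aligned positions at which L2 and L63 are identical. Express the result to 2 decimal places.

69.57%

Differing sites — 2:D/S; 4:E/C; 5:V/K; 6:P/V; 15:R/V; 17:L/T; 19:T/F.
16 of the 23 sites match, so the percent identity is 16/23 × 100 = 69.57%.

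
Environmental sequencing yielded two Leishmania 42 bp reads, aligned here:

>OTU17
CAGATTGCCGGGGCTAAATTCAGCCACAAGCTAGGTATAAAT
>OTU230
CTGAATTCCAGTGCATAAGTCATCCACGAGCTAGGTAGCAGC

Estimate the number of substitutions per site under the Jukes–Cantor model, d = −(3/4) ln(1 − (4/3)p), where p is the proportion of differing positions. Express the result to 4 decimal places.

Differing sites — 2:A/T; 5:T/A; 7:G/T; 10:G/A; 12:G/T; 15:T/A; 16:A/T; 19:T/G; 23:G/T; 28:A/G; 38:T/G; 39:A/C; 41:A/G; 42:T/C.
p = 14/42 = 0.333333.
d = −0.75 · ln(1 − (4/3)·0.333333) = −0.75 · ln(0.555556) = −0.75 · (-0.587786) = 0.4408.

0.4408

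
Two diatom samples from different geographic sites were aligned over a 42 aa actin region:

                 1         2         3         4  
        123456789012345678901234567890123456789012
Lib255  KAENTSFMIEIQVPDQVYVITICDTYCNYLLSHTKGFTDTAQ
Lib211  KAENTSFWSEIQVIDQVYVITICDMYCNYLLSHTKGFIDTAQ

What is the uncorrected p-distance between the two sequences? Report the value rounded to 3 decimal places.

0.119

Mismatches occur at site 8 (M/W), site 9 (I/S), site 14 (P/I), site 25 (T/M), site 38 (T/I).
There are 5 differences over 42 sites, so p = 5/42 = 0.119.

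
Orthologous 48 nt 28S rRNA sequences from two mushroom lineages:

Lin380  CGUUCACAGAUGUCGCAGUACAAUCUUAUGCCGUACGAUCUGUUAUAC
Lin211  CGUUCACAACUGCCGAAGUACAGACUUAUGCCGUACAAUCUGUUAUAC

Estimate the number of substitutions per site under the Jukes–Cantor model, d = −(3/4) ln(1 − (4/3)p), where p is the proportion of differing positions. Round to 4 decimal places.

The sequences differ at positions 9 (G/A), 10 (A/C), 13 (U/C), 16 (C/A), 23 (A/G), 24 (U/A), 37 (G/A).
p = 7/48 = 0.145833.
d = −0.75 · ln(1 − (4/3)·0.145833) = −0.75 · ln(0.805556) = −0.75 · (-0.216223) = 0.1622.

0.1622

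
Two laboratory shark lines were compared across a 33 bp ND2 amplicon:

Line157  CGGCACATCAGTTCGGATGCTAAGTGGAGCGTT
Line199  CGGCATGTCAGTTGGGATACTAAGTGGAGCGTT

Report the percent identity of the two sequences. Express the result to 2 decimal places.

87.88%

Mismatches occur at site 6 (C↔T), site 7 (A↔G), site 14 (C↔G), site 19 (G↔A).
29 of the 33 sites match, so the percent identity is 29/33 × 100 = 87.88%.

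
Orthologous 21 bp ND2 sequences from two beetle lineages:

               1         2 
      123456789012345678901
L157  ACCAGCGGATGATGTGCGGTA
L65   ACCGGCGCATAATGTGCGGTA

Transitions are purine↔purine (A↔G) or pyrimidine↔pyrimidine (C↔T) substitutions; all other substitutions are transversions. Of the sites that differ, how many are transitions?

Differing sites — 4:A/G (Ti); 8:G/C (Tv); 11:G/A (Ti).
Of the 3 differences, 2 transitions and 1 transversion, so the answer is 2.

2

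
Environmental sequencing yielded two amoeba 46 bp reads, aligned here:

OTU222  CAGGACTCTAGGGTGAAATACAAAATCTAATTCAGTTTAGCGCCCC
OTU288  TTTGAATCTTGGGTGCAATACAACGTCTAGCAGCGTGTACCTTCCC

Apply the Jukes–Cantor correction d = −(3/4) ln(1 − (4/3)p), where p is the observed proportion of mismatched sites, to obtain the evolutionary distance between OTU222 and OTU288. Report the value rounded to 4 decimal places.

0.5091

Mismatches occur at site 1 (C/T), site 2 (A/T), site 3 (G/T), site 6 (C/A), site 10 (A/T), site 16 (A/C), site 24 (A/C), site 25 (A/G), site 30 (A/G), site 31 (T/C), site 32 (T/A), site 33 (C/G), site 34 (A/C), site 37 (T/G), site 40 (G/C), site 42 (G/T), site 43 (C/T).
p = 17/46 = 0.369565.
d = −0.75 · ln(1 − (4/3)·0.369565) = −0.75 · ln(0.507247) = −0.75 · (-0.678757) = 0.5091.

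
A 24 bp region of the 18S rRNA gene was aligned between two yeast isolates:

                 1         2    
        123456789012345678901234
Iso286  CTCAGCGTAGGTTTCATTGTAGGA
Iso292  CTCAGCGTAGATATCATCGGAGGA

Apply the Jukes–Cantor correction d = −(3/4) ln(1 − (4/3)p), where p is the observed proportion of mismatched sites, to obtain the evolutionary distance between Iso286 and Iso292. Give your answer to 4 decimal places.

0.1885

Differing sites — 11:G/A; 13:T/A; 18:T/C; 20:T/G.
p = 4/24 = 0.166667.
d = −0.75 · ln(1 − (4/3)·0.166667) = −0.75 · ln(0.777777) = −0.75 · (-0.251315) = 0.1885.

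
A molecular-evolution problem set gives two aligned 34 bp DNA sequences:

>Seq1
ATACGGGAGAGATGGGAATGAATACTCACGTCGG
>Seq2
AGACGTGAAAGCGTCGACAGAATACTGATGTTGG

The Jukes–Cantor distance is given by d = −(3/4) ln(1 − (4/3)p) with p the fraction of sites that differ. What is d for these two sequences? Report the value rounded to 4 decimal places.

Mismatches occur at site 2 (T→G), site 6 (G→T), site 9 (G→A), site 12 (A→C), site 13 (T→G), site 14 (G→T), site 15 (G→C), site 18 (A→C), site 19 (T→A), site 27 (C→G), site 29 (C→T), site 32 (C→T).
p = 12/34 = 0.352941.
d = −0.75 · ln(1 − (4/3)·0.352941) = −0.75 · ln(0.529412) = −0.75 · (-0.635988) = 0.4770.

0.4770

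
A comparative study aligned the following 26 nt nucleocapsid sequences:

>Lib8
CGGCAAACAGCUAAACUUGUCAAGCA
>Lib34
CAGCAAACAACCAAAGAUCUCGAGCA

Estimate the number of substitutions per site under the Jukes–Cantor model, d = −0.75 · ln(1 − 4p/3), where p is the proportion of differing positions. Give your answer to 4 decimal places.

Differing sites — 2:G/A; 10:G/A; 12:U/C; 16:C/G; 17:U/A; 19:G/C; 22:A/G.
p = 7/26 = 0.269231.
d = −0.75 · ln(1 − (4/3)·0.269231) = −0.75 · ln(0.641025) = −0.75 · (-0.444687) = 0.3335.

0.3335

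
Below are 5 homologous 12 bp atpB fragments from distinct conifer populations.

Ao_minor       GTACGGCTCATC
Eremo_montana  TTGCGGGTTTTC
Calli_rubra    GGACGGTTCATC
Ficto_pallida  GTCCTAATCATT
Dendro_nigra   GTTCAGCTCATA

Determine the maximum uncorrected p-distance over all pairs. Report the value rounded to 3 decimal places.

0.667

Pairwise Hamming distances:
  Ao_minor vs Eremo_montana: 5
  Ao_minor vs Calli_rubra: 2
  Ao_minor vs Ficto_pallida: 5
  Ao_minor vs Dendro_nigra: 3
  Eremo_montana vs Calli_rubra: 6
  Eremo_montana vs Ficto_pallida: 8
  Eremo_montana vs Dendro_nigra: 7
  Calli_rubra vs Ficto_pallida: 6
  Calli_rubra vs Dendro_nigra: 5
  Ficto_pallida vs Dendro_nigra: 5
The largest is 8 mismatches, between Eremo_montana and Ficto_pallida; p = 8/12 = 0.667.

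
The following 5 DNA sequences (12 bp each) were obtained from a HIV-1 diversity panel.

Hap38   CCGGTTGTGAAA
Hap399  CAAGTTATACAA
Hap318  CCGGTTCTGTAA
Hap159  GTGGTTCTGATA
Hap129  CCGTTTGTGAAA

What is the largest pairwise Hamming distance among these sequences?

7

Pairwise Hamming distances:
  Hap38 vs Hap399: 5
  Hap38 vs Hap318: 2
  Hap38 vs Hap159: 4
  Hap38 vs Hap129: 1
  Hap399 vs Hap318: 5
  Hap399 vs Hap159: 7
  Hap399 vs Hap129: 6
  Hap318 vs Hap159: 4
  Hap318 vs Hap129: 3
  Hap159 vs Hap129: 5
The largest is 7, between Hap399 and Hap159.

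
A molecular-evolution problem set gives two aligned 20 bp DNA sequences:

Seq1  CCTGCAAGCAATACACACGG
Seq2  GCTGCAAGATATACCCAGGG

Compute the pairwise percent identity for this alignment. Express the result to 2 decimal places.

Differing sites — 1:C/G; 9:C/A; 10:A/T; 15:A/C; 18:C/G.
15 of the 20 sites match, so the percent identity is 15/20 × 100 = 75.00%.

75.00%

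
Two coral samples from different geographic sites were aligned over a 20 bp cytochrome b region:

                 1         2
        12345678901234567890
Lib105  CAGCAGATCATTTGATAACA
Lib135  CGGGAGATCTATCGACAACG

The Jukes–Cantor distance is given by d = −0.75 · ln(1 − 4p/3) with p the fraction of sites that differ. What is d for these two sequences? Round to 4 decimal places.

The sequences differ at positions 2 (A/G), 4 (C/G), 10 (A/T), 11 (T/A), 13 (T/C), 16 (T/C), 20 (A/G).
p = 7/20 = 0.350000.
d = −0.75 · ln(1 − (4/3)·0.350000) = −0.75 · ln(0.533333) = −0.75 · (-0.628609) = 0.4715.

0.4715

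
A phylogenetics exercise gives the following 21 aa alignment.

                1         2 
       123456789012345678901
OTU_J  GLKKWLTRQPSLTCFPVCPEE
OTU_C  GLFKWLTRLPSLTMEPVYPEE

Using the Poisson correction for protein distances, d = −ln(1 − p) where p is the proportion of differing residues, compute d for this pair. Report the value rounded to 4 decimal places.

0.2719

Differing sites — 3:K/F; 9:Q/L; 14:C/M; 15:F/E; 18:C/Y.
p = 5/21 = 0.238095.
d = −ln(1 − 0.238095) = −ln(0.761905) = 0.2719.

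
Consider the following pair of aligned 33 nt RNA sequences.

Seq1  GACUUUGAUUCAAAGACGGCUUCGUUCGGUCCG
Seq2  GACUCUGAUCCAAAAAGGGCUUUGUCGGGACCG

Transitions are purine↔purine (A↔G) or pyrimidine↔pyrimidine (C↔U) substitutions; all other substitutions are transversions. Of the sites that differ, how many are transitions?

Differing sites — 5:U/C (Ti); 10:U/C (Ti); 15:G/A (Ti); 17:C/G (Tv); 23:C/U (Ti); 26:U/C (Ti); 27:C/G (Tv); 30:U/A (Tv).
Of the 8 differences, 5 transitions and 3 transversions, so the answer is 5.

5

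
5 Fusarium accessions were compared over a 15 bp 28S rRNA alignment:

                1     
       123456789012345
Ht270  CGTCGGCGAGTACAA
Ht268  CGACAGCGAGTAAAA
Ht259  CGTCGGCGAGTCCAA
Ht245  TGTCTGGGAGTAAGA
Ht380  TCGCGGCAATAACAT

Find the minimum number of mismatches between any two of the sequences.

1

Pairwise Hamming distances:
  Ht270 vs Ht268: 3
  Ht270 vs Ht259: 1
  Ht270 vs Ht245: 5
  Ht270 vs Ht380: 7
  Ht268 vs Ht259: 4
  Ht268 vs Ht245: 5
  Ht268 vs Ht380: 9
  Ht259 vs Ht245: 6
  Ht259 vs Ht380: 8
  Ht245 vs Ht380: 10
The smallest is 1, between Ht270 and Ht259.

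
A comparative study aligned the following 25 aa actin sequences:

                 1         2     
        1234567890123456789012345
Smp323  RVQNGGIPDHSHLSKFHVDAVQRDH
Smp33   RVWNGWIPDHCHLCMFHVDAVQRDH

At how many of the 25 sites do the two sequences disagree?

5

The sequences differ at positions 3 (Q/W), 6 (G/W), 11 (S/C), 14 (S/C), 15 (K/M).
That gives 5 mismatches out of 25 aligned sites, so the Hamming distance is 5.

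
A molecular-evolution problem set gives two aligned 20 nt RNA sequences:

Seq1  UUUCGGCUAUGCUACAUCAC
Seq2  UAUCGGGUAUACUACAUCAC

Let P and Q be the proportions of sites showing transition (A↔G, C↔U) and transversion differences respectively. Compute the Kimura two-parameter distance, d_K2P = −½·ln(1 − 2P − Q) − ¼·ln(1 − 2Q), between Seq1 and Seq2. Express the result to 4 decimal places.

0.1674

Mismatches occur at site 2 (U→A, transversion), site 7 (C→G, transversion), site 11 (G→A, transition).
Of the 3 differences, 1 transition and 2 transversions over 20 sites: P = 1/20 = 0.050000, Q = 2/20 = 0.100000.
d = −0.5·ln(0.800000) − 0.25·ln(0.800000) = −0.5·(-0.223144) − 0.25·(-0.223144) = 0.1674.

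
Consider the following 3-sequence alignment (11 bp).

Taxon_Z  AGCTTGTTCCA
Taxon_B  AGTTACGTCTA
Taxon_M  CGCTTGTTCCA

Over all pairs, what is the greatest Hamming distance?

6

Pairwise Hamming distances:
  Taxon_Z vs Taxon_B: 5
  Taxon_Z vs Taxon_M: 1
  Taxon_B vs Taxon_M: 6
The largest is 6, between Taxon_B and Taxon_M.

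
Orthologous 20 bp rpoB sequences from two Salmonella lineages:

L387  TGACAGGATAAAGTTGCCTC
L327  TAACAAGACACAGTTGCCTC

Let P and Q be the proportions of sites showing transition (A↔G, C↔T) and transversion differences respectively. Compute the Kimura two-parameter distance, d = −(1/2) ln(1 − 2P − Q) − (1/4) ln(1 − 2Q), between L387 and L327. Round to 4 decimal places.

Differing sites — 2:G/A (Ti); 6:G/A (Ti); 9:T/C (Ti); 11:A/C (Tv).
Of the 4 differences, 3 transitions and 1 transversion over 20 sites: P = 3/20 = 0.150000, Q = 1/20 = 0.050000.
d = −0.5·ln(0.650000) − 0.25·ln(0.900000) = −0.5·(-0.430783) − 0.25·(-0.105361) = 0.2417.

0.2417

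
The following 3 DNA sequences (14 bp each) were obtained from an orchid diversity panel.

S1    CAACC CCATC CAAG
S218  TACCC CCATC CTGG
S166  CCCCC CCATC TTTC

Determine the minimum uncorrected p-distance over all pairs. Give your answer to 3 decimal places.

Pairwise Hamming distances:
  S1 vs S218: 4
  S1 vs S166: 6
  S218 vs S166: 5
The smallest is 4 mismatches, between S1 and S218; p = 4/14 = 0.286.

0.286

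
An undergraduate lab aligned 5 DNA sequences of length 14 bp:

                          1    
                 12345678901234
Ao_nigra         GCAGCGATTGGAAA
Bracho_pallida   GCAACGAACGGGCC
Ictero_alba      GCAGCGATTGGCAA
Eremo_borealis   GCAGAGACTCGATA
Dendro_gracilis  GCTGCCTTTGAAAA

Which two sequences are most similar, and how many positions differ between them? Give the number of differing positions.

Pairwise Hamming distances:
  Ao_nigra vs Bracho_pallida: 6
  Ao_nigra vs Ictero_alba: 1
  Ao_nigra vs Eremo_borealis: 4
  Ao_nigra vs Dendro_gracilis: 4
  Bracho_pallida vs Ictero_alba: 6
  Bracho_pallida vs Eremo_borealis: 8
  Bracho_pallida vs Dendro_gracilis: 10
  Ictero_alba vs Eremo_borealis: 5
  Ictero_alba vs Dendro_gracilis: 5
  Eremo_borealis vs Dendro_gracilis: 8
The smallest is 1, between Ao_nigra and Ictero_alba.

1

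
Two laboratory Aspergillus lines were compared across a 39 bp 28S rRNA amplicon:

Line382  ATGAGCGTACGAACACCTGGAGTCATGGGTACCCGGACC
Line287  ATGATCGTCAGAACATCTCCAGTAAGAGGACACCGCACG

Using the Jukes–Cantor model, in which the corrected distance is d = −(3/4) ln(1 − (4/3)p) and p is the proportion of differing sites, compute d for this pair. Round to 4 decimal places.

0.4885

Mismatches occur at site 5 (G→T), site 9 (A→C), site 10 (C→A), site 16 (C→T), site 19 (G→C), site 20 (G→C), site 24 (C→A), site 26 (T→G), site 27 (G→A), site 30 (T→A), site 31 (A→C), site 32 (C→A), site 36 (G→C), site 39 (C→G).
p = 14/39 = 0.358974.
d = −0.75 · ln(1 − (4/3)·0.358974) = −0.75 · ln(0.521368) = −0.75 · (-0.651299) = 0.4885.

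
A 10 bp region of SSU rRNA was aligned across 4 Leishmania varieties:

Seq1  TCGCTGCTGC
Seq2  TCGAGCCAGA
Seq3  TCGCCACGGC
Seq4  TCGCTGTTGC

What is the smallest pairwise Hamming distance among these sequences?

Pairwise Hamming distances:
  Seq1 vs Seq2: 5
  Seq1 vs Seq3: 3
  Seq1 vs Seq4: 1
  Seq2 vs Seq3: 5
  Seq2 vs Seq4: 6
  Seq3 vs Seq4: 4
The smallest is 1, between Seq1 and Seq4.

1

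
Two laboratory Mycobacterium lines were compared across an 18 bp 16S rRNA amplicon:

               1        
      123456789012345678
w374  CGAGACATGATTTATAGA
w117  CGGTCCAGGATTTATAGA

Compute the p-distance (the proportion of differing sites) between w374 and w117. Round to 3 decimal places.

0.222

Differing sites — 3:A/G; 4:G/T; 5:A/C; 8:T/G.
There are 4 differences over 18 sites, so p = 4/18 = 0.222.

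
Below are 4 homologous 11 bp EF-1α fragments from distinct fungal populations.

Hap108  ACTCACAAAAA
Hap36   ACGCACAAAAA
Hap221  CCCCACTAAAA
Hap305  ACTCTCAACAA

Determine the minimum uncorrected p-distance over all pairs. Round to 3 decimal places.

0.091

Pairwise Hamming distances:
  Hap108 vs Hap36: 1
  Hap108 vs Hap221: 3
  Hap108 vs Hap305: 2
  Hap36 vs Hap221: 3
  Hap36 vs Hap305: 3
  Hap221 vs Hap305: 5
The smallest is 1 mismatch, between Hap108 and Hap36; p = 1/11 = 0.091.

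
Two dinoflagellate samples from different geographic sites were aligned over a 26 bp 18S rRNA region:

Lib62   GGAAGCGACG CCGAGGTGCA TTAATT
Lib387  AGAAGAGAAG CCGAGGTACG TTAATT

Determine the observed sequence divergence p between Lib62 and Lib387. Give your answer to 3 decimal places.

The sequences differ at positions 1 (G/A), 6 (C/A), 9 (C/A), 18 (G/A), 20 (A/G).
There are 5 differences over 26 sites, so p = 5/26 = 0.192.

0.192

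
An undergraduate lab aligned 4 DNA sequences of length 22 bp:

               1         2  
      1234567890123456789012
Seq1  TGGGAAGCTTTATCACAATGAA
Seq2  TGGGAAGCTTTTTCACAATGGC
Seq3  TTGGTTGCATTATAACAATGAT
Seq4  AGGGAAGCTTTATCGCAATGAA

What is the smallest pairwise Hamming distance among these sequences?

Pairwise Hamming distances:
  Seq1 vs Seq2: 3
  Seq1 vs Seq3: 6
  Seq1 vs Seq4: 2
  Seq2 vs Seq3: 8
  Seq2 vs Seq4: 5
  Seq3 vs Seq4: 8
The smallest is 2, between Seq1 and Seq4.

2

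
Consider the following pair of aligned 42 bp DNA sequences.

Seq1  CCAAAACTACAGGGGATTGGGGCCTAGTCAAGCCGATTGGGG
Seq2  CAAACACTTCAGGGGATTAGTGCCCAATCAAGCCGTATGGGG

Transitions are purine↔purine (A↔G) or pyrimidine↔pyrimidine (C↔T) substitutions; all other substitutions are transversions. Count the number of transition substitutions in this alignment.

3

Differing sites — 2:C/A (Tv); 5:A/C (Tv); 9:A/T (Tv); 19:G/A (Ti); 21:G/T (Tv); 25:T/C (Ti); 27:G/A (Ti); 36:A/T (Tv); 37:T/A (Tv).
Of the 9 differences, 3 transitions and 6 transversions, so the answer is 3.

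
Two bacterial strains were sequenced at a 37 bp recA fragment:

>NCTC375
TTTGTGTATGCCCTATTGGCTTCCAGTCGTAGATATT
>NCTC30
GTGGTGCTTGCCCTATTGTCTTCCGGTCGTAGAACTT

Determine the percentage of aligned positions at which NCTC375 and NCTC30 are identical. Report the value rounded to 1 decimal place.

The sequences differ at positions 1 (T/G), 3 (T/G), 7 (T/C), 8 (A/T), 19 (G/T), 25 (A/G), 34 (T/A), 35 (A/C).
29 of the 37 sites match, so the percent identity is 29/37 × 100 = 78.4%.

78.4%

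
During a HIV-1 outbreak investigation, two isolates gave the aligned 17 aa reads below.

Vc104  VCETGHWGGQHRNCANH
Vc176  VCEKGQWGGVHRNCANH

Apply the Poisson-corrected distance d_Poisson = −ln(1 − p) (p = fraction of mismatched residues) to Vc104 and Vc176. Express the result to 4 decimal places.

Differing sites — 4:T/K; 6:H/Q; 10:Q/V.
p = 3/17 = 0.176471.
d = −ln(1 − 0.176471) = −ln(0.823529) = 0.1942.

0.1942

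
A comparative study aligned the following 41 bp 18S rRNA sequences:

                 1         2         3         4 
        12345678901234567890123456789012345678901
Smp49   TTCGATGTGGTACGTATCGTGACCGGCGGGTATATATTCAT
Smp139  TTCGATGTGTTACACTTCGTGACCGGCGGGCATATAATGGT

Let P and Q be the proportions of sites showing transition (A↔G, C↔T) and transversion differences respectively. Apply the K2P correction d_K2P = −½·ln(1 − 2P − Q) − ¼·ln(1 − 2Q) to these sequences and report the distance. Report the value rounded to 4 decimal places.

Differing sites — 10:G/T (Tv); 14:G/A (Ti); 15:T/C (Ti); 16:A/T (Tv); 31:T/C (Ti); 37:T/A (Tv); 39:C/G (Tv); 40:A/G (Ti).
Of the 8 differences, 4 transitions and 4 transversions over 41 sites: P = 4/41 = 0.097561, Q = 4/41 = 0.097561.
d = −0.5·ln(0.707317) − 0.25·ln(0.804878) = −0.5·(-0.346276) − 0.25·(-0.217065) = 0.2274.

0.2274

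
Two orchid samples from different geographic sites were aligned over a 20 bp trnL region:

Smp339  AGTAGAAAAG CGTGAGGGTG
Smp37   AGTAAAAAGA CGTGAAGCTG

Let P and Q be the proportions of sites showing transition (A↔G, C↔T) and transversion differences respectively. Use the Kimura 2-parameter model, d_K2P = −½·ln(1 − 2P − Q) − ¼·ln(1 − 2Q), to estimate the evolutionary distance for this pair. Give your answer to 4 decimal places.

0.3253

The sequences differ at positions 5 (G/A, transition), 9 (A/G, transition), 10 (G/A, transition), 16 (G/A, transition), 18 (G/C, transversion).
Of the 5 differences, 4 transitions and 1 transversion over 20 sites: P = 4/20 = 0.200000, Q = 1/20 = 0.050000.
d = −0.5·ln(0.550000) − 0.25·ln(0.900000) = −0.5·(-0.597837) − 0.25·(-0.105361) = 0.3253.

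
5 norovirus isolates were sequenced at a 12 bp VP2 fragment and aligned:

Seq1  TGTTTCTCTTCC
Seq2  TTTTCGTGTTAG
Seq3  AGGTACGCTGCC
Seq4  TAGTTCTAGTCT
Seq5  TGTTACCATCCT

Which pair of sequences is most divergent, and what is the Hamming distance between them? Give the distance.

Pairwise Hamming distances:
  Seq1 vs Seq2: 6
  Seq1 vs Seq3: 5
  Seq1 vs Seq4: 5
  Seq1 vs Seq5: 5
  Seq2 vs Seq3: 10
  Seq2 vs Seq4: 8
  Seq2 vs Seq5: 8
  Seq3 vs Seq4: 8
  Seq3 vs Seq5: 6
  Seq4 vs Seq5: 6
The largest is 10, between Seq2 and Seq3.

10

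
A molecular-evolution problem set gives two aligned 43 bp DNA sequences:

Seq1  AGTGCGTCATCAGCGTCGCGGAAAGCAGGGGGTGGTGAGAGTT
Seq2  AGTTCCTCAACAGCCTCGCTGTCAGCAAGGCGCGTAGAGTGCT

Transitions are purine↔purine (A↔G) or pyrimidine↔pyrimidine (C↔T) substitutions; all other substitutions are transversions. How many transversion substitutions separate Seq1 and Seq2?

Mismatches occur at site 4 (G/T, transversion), site 6 (G/C, transversion), site 10 (T/A, transversion), site 15 (G/C, transversion), site 20 (G/T, transversion), site 22 (A/T, transversion), site 23 (A/C, transversion), site 28 (G/A, transition), site 31 (G/C, transversion), site 33 (T/C, transition), site 35 (G/T, transversion), site 36 (T/A, transversion), site 40 (A/T, transversion), site 42 (T/C, transition).
Of the 14 differences, 3 transitions and 11 transversions, so the answer is 11.

11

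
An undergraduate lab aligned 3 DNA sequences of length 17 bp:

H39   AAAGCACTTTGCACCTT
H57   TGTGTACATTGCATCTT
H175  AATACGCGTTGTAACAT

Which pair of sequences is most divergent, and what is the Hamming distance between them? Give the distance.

Pairwise Hamming distances:
  H39 vs H57: 6
  H39 vs H175: 7
  H57 vs H175: 9
The largest is 9, between H57 and H175.

9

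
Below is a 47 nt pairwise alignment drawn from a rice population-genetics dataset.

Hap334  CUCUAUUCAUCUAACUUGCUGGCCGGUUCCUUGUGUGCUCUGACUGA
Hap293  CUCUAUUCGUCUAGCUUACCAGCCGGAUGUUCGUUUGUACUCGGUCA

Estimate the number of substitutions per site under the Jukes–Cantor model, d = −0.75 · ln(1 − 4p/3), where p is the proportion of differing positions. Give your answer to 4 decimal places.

The sequences differ at positions 9 (A/G), 14 (A/G), 18 (G/A), 20 (U/C), 21 (G/A), 27 (U/A), 29 (C/G), 30 (C/U), 32 (U/C), 35 (G/U), 38 (C/U), 39 (U/A), 42 (G/C), 43 (A/G), 44 (C/G), 46 (G/C).
p = 16/47 = 0.340426.
d = −0.75 · ln(1 − (4/3)·0.340426) = −0.75 · ln(0.546099) = −0.75 · (-0.604955) = 0.4537.

0.4537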